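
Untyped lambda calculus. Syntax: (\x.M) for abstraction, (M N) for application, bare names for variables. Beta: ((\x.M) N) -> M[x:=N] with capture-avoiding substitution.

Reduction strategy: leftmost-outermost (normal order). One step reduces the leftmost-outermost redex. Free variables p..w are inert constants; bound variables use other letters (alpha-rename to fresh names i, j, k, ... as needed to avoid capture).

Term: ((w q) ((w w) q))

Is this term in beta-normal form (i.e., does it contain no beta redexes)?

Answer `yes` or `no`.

Answer: yes

Derivation:
Term: ((w q) ((w w) q))
No beta redexes found.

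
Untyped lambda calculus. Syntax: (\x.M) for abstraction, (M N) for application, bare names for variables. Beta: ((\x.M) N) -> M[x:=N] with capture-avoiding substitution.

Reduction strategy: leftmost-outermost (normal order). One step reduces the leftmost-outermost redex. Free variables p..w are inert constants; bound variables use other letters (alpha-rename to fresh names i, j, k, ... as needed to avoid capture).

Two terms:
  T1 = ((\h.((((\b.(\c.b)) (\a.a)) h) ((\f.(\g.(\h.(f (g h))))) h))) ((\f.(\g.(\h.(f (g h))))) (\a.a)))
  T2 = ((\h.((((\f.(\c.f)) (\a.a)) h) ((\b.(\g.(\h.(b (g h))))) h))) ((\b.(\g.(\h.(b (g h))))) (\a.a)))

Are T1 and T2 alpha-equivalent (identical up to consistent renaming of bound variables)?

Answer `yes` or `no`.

Answer: yes

Derivation:
Term 1: ((\h.((((\b.(\c.b)) (\a.a)) h) ((\f.(\g.(\h.(f (g h))))) h))) ((\f.(\g.(\h.(f (g h))))) (\a.a)))
Term 2: ((\h.((((\f.(\c.f)) (\a.a)) h) ((\b.(\g.(\h.(b (g h))))) h))) ((\b.(\g.(\h.(b (g h))))) (\a.a)))
Alpha-equivalence: compare structure up to binder renaming.
Result: True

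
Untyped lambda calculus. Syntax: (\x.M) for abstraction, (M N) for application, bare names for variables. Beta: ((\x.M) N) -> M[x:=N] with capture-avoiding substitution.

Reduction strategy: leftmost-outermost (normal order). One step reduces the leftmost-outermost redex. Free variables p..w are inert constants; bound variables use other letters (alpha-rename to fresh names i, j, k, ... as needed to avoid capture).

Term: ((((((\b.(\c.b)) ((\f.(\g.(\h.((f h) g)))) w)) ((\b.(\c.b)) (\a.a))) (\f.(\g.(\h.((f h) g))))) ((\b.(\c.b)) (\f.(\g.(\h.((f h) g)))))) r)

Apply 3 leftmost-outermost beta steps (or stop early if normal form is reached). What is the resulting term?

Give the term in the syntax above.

Answer: ((((\g.(\h.((w h) g))) (\f.(\g.(\h.((f h) g))))) ((\b.(\c.b)) (\f.(\g.(\h.((f h) g)))))) r)

Derivation:
Step 0: ((((((\b.(\c.b)) ((\f.(\g.(\h.((f h) g)))) w)) ((\b.(\c.b)) (\a.a))) (\f.(\g.(\h.((f h) g))))) ((\b.(\c.b)) (\f.(\g.(\h.((f h) g)))))) r)
Step 1: (((((\c.((\f.(\g.(\h.((f h) g)))) w)) ((\b.(\c.b)) (\a.a))) (\f.(\g.(\h.((f h) g))))) ((\b.(\c.b)) (\f.(\g.(\h.((f h) g)))))) r)
Step 2: (((((\f.(\g.(\h.((f h) g)))) w) (\f.(\g.(\h.((f h) g))))) ((\b.(\c.b)) (\f.(\g.(\h.((f h) g)))))) r)
Step 3: ((((\g.(\h.((w h) g))) (\f.(\g.(\h.((f h) g))))) ((\b.(\c.b)) (\f.(\g.(\h.((f h) g)))))) r)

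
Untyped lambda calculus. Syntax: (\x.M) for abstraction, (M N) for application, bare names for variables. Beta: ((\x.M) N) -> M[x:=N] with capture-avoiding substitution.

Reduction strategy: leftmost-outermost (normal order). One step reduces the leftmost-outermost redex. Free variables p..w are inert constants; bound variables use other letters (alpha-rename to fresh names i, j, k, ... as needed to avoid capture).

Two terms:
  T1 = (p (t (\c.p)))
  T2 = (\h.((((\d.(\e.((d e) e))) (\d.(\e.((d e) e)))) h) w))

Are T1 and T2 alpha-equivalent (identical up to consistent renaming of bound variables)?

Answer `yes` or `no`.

Term 1: (p (t (\c.p)))
Term 2: (\h.((((\d.(\e.((d e) e))) (\d.(\e.((d e) e)))) h) w))
Alpha-equivalence: compare structure up to binder renaming.
Result: False

Answer: no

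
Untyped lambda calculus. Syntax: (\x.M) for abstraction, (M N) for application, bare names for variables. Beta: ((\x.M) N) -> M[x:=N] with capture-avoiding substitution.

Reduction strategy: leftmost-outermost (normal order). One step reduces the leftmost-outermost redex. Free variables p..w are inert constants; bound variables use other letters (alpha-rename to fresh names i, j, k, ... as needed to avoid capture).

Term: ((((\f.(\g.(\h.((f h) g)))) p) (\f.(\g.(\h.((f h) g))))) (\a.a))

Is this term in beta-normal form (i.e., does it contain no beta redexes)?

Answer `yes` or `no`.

Answer: no

Derivation:
Term: ((((\f.(\g.(\h.((f h) g)))) p) (\f.(\g.(\h.((f h) g))))) (\a.a))
Found 1 beta redex(es).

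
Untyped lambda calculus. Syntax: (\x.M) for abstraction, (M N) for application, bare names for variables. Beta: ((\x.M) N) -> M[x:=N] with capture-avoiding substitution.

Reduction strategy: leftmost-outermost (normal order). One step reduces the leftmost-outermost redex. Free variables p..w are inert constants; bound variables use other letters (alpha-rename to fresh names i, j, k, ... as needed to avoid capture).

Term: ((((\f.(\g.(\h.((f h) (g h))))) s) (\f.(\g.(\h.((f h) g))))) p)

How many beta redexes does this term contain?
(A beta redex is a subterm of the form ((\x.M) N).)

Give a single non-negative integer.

Answer: 1

Derivation:
Term: ((((\f.(\g.(\h.((f h) (g h))))) s) (\f.(\g.(\h.((f h) g))))) p)
  Redex: ((\f.(\g.(\h.((f h) (g h))))) s)
Total redexes: 1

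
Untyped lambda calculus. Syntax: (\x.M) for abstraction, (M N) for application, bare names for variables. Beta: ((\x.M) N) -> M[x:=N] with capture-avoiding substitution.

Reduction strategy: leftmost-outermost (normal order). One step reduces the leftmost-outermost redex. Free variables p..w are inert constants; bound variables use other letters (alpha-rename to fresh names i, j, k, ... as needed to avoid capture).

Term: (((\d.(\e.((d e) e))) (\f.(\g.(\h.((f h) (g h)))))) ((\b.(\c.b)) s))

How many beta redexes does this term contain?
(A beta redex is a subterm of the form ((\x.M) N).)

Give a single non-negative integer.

Term: (((\d.(\e.((d e) e))) (\f.(\g.(\h.((f h) (g h)))))) ((\b.(\c.b)) s))
  Redex: ((\d.(\e.((d e) e))) (\f.(\g.(\h.((f h) (g h))))))
  Redex: ((\b.(\c.b)) s)
Total redexes: 2

Answer: 2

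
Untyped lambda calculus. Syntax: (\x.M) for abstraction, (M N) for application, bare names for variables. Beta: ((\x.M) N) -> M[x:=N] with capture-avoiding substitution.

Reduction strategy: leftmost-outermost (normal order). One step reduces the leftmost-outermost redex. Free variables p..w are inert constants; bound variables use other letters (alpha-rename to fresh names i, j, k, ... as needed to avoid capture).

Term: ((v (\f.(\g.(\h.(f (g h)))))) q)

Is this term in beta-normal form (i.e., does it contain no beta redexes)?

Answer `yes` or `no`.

Term: ((v (\f.(\g.(\h.(f (g h)))))) q)
No beta redexes found.

Answer: yes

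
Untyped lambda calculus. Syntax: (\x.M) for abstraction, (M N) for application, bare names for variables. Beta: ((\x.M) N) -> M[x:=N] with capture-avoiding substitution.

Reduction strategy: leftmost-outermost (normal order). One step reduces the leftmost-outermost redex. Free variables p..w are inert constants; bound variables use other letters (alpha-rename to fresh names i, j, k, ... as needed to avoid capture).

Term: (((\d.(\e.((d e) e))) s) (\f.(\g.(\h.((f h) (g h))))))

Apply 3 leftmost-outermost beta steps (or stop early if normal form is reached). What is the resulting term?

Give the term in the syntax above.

Answer: ((s (\f.(\g.(\h.((f h) (g h)))))) (\f.(\g.(\h.((f h) (g h))))))

Derivation:
Step 0: (((\d.(\e.((d e) e))) s) (\f.(\g.(\h.((f h) (g h))))))
Step 1: ((\e.((s e) e)) (\f.(\g.(\h.((f h) (g h))))))
Step 2: ((s (\f.(\g.(\h.((f h) (g h)))))) (\f.(\g.(\h.((f h) (g h))))))
Step 3: (normal form reached)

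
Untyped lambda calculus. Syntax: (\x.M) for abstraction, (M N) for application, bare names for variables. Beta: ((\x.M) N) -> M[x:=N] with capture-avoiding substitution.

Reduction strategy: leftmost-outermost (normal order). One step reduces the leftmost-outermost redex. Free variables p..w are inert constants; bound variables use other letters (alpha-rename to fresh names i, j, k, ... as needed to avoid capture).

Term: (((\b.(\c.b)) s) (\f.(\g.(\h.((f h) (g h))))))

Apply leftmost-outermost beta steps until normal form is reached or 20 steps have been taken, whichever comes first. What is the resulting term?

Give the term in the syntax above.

Step 0: (((\b.(\c.b)) s) (\f.(\g.(\h.((f h) (g h))))))
Step 1: ((\c.s) (\f.(\g.(\h.((f h) (g h))))))
Step 2: s

Answer: s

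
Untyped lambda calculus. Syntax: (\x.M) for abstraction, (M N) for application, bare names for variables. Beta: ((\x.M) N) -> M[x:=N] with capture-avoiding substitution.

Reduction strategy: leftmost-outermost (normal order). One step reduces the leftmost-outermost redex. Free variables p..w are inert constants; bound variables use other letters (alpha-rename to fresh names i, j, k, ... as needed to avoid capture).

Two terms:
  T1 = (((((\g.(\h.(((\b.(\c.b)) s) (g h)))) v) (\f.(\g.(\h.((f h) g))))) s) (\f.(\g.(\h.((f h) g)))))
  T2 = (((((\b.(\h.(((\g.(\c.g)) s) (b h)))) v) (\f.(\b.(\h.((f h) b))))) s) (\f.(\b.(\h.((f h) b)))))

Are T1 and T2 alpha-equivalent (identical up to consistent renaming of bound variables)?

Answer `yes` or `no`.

Answer: yes

Derivation:
Term 1: (((((\g.(\h.(((\b.(\c.b)) s) (g h)))) v) (\f.(\g.(\h.((f h) g))))) s) (\f.(\g.(\h.((f h) g)))))
Term 2: (((((\b.(\h.(((\g.(\c.g)) s) (b h)))) v) (\f.(\b.(\h.((f h) b))))) s) (\f.(\b.(\h.((f h) b)))))
Alpha-equivalence: compare structure up to binder renaming.
Result: True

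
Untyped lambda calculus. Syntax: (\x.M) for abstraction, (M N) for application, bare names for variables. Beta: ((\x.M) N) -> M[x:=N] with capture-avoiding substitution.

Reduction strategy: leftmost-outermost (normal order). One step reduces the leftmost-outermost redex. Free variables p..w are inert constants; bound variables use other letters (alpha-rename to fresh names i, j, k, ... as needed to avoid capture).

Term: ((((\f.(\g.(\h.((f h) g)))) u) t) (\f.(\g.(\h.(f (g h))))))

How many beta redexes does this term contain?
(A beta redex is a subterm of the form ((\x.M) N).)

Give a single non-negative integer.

Term: ((((\f.(\g.(\h.((f h) g)))) u) t) (\f.(\g.(\h.(f (g h))))))
  Redex: ((\f.(\g.(\h.((f h) g)))) u)
Total redexes: 1

Answer: 1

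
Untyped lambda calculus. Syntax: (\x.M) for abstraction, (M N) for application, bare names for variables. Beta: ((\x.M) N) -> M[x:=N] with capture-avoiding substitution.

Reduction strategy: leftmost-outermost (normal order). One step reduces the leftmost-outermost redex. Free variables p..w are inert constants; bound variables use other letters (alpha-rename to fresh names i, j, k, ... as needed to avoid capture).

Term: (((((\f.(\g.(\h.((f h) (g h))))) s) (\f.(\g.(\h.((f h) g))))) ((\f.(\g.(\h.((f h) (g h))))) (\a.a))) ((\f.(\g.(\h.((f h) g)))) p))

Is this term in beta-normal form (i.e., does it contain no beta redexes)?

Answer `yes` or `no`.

Answer: no

Derivation:
Term: (((((\f.(\g.(\h.((f h) (g h))))) s) (\f.(\g.(\h.((f h) g))))) ((\f.(\g.(\h.((f h) (g h))))) (\a.a))) ((\f.(\g.(\h.((f h) g)))) p))
Found 3 beta redex(es).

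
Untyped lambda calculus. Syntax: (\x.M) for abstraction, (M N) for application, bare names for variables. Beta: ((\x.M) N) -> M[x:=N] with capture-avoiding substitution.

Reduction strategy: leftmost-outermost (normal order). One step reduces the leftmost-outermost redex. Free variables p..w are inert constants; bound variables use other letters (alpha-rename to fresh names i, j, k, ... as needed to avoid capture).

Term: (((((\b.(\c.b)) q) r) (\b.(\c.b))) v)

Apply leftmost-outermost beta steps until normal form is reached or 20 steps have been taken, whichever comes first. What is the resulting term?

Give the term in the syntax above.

Answer: ((q (\b.(\c.b))) v)

Derivation:
Step 0: (((((\b.(\c.b)) q) r) (\b.(\c.b))) v)
Step 1: ((((\c.q) r) (\b.(\c.b))) v)
Step 2: ((q (\b.(\c.b))) v)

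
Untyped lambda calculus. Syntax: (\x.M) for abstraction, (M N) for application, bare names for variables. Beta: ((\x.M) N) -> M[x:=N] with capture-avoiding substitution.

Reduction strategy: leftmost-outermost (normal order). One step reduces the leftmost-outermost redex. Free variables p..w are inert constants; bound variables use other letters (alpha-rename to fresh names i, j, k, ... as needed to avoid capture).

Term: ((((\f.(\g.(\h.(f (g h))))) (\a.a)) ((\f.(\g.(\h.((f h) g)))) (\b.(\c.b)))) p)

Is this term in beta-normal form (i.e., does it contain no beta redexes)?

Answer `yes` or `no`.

Term: ((((\f.(\g.(\h.(f (g h))))) (\a.a)) ((\f.(\g.(\h.((f h) g)))) (\b.(\c.b)))) p)
Found 2 beta redex(es).

Answer: no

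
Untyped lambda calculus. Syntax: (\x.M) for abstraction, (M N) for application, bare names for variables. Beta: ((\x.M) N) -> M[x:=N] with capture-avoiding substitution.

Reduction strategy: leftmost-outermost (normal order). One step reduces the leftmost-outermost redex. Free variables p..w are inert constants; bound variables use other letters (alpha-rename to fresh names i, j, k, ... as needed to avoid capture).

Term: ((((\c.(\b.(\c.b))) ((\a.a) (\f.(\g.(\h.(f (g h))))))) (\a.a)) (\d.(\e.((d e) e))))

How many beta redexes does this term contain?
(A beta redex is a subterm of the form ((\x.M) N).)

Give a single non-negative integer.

Term: ((((\c.(\b.(\c.b))) ((\a.a) (\f.(\g.(\h.(f (g h))))))) (\a.a)) (\d.(\e.((d e) e))))
  Redex: ((\c.(\b.(\c.b))) ((\a.a) (\f.(\g.(\h.(f (g h)))))))
  Redex: ((\a.a) (\f.(\g.(\h.(f (g h))))))
Total redexes: 2

Answer: 2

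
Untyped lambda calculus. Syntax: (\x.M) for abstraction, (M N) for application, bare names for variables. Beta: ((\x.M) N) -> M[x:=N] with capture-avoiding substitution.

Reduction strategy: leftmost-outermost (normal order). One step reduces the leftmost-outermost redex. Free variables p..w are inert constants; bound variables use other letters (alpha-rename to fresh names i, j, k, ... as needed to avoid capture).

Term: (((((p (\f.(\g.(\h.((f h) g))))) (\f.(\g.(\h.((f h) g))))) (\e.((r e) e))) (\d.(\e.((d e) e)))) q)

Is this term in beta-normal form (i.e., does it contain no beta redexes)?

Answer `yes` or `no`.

Term: (((((p (\f.(\g.(\h.((f h) g))))) (\f.(\g.(\h.((f h) g))))) (\e.((r e) e))) (\d.(\e.((d e) e)))) q)
No beta redexes found.

Answer: yes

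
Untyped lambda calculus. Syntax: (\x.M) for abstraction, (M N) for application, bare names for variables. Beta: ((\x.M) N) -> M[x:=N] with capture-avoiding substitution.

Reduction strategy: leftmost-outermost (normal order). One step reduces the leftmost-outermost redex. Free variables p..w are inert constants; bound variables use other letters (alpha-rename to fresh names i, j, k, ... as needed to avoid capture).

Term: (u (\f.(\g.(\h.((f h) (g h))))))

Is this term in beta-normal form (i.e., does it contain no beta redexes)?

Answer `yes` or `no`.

Answer: yes

Derivation:
Term: (u (\f.(\g.(\h.((f h) (g h))))))
No beta redexes found.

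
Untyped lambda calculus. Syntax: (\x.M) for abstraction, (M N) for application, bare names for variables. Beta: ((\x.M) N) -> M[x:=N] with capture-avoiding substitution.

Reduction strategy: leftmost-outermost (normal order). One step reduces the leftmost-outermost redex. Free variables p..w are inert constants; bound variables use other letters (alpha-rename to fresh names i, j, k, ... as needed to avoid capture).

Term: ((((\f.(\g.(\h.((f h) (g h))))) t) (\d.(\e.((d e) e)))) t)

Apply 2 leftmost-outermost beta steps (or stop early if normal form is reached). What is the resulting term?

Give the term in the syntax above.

Step 0: ((((\f.(\g.(\h.((f h) (g h))))) t) (\d.(\e.((d e) e)))) t)
Step 1: (((\g.(\h.((t h) (g h)))) (\d.(\e.((d e) e)))) t)
Step 2: ((\h.((t h) ((\d.(\e.((d e) e))) h))) t)

Answer: ((\h.((t h) ((\d.(\e.((d e) e))) h))) t)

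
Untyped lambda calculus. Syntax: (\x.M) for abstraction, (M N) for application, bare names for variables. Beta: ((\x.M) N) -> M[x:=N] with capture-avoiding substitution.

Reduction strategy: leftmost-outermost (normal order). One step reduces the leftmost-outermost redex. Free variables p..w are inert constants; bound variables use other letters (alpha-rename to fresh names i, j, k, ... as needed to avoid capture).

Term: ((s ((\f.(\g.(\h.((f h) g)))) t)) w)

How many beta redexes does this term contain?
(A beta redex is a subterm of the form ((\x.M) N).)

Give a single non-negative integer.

Answer: 1

Derivation:
Term: ((s ((\f.(\g.(\h.((f h) g)))) t)) w)
  Redex: ((\f.(\g.(\h.((f h) g)))) t)
Total redexes: 1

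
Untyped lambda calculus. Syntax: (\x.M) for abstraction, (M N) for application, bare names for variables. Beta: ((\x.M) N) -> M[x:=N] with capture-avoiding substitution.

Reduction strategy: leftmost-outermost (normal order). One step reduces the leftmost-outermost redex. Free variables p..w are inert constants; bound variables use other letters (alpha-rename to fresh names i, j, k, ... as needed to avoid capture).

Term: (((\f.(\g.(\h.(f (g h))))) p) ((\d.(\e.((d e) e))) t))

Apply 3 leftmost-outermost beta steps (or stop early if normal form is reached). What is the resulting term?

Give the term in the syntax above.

Answer: (\h.(p ((\e.((t e) e)) h)))

Derivation:
Step 0: (((\f.(\g.(\h.(f (g h))))) p) ((\d.(\e.((d e) e))) t))
Step 1: ((\g.(\h.(p (g h)))) ((\d.(\e.((d e) e))) t))
Step 2: (\h.(p (((\d.(\e.((d e) e))) t) h)))
Step 3: (\h.(p ((\e.((t e) e)) h)))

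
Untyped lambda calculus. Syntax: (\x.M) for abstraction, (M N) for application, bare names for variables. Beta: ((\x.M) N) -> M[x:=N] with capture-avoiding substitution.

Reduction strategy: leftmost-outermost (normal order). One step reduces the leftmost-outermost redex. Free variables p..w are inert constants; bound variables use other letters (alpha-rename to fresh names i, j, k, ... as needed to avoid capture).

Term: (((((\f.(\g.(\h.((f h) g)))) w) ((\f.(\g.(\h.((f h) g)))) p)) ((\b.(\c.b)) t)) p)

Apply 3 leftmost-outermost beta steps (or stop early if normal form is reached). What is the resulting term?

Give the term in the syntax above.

Step 0: (((((\f.(\g.(\h.((f h) g)))) w) ((\f.(\g.(\h.((f h) g)))) p)) ((\b.(\c.b)) t)) p)
Step 1: ((((\g.(\h.((w h) g))) ((\f.(\g.(\h.((f h) g)))) p)) ((\b.(\c.b)) t)) p)
Step 2: (((\h.((w h) ((\f.(\g.(\h.((f h) g)))) p))) ((\b.(\c.b)) t)) p)
Step 3: (((w ((\b.(\c.b)) t)) ((\f.(\g.(\h.((f h) g)))) p)) p)

Answer: (((w ((\b.(\c.b)) t)) ((\f.(\g.(\h.((f h) g)))) p)) p)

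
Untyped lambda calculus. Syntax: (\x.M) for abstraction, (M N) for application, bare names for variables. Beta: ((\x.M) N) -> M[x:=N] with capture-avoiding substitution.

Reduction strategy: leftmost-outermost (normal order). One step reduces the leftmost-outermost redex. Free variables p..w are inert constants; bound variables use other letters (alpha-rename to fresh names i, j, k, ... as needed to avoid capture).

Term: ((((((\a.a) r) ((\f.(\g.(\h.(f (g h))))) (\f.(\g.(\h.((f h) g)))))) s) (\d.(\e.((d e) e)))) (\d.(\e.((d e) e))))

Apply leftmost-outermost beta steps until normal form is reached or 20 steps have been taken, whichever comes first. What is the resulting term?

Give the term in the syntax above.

Answer: ((((r (\g.(\h.(\i.(\j.(((g h) j) i)))))) s) (\d.(\e.((d e) e)))) (\d.(\e.((d e) e))))

Derivation:
Step 0: ((((((\a.a) r) ((\f.(\g.(\h.(f (g h))))) (\f.(\g.(\h.((f h) g)))))) s) (\d.(\e.((d e) e)))) (\d.(\e.((d e) e))))
Step 1: ((((r ((\f.(\g.(\h.(f (g h))))) (\f.(\g.(\h.((f h) g)))))) s) (\d.(\e.((d e) e)))) (\d.(\e.((d e) e))))
Step 2: ((((r (\g.(\h.((\f.(\g.(\h.((f h) g)))) (g h))))) s) (\d.(\e.((d e) e)))) (\d.(\e.((d e) e))))
Step 3: ((((r (\g.(\h.(\i.(\j.(((g h) j) i)))))) s) (\d.(\e.((d e) e)))) (\d.(\e.((d e) e))))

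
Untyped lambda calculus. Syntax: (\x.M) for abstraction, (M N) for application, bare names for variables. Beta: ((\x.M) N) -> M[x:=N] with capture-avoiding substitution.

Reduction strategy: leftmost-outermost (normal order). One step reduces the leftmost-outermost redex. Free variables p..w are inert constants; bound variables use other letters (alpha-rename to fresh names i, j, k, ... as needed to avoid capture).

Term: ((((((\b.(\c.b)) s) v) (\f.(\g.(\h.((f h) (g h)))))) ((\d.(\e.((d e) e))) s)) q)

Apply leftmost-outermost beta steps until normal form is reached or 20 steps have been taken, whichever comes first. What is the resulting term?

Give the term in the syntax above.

Answer: (((s (\f.(\g.(\h.((f h) (g h)))))) (\e.((s e) e))) q)

Derivation:
Step 0: ((((((\b.(\c.b)) s) v) (\f.(\g.(\h.((f h) (g h)))))) ((\d.(\e.((d e) e))) s)) q)
Step 1: (((((\c.s) v) (\f.(\g.(\h.((f h) (g h)))))) ((\d.(\e.((d e) e))) s)) q)
Step 2: (((s (\f.(\g.(\h.((f h) (g h)))))) ((\d.(\e.((d e) e))) s)) q)
Step 3: (((s (\f.(\g.(\h.((f h) (g h)))))) (\e.((s e) e))) q)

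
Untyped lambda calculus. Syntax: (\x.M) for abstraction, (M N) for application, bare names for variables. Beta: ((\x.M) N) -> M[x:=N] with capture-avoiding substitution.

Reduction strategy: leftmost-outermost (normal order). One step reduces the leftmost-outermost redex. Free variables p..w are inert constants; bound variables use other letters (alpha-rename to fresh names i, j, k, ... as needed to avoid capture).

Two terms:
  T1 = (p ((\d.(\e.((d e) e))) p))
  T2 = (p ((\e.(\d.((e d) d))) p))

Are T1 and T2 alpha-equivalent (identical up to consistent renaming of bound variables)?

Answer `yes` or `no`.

Term 1: (p ((\d.(\e.((d e) e))) p))
Term 2: (p ((\e.(\d.((e d) d))) p))
Alpha-equivalence: compare structure up to binder renaming.
Result: True

Answer: yes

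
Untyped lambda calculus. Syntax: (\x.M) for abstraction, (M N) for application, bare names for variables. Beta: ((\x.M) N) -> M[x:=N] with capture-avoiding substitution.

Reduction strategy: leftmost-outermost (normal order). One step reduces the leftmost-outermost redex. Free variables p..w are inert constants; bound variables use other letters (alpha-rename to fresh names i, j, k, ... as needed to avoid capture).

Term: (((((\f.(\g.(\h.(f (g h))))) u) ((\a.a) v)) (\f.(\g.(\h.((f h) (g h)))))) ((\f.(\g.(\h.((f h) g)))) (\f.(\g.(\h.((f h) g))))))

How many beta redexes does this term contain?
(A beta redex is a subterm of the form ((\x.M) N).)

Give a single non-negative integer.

Term: (((((\f.(\g.(\h.(f (g h))))) u) ((\a.a) v)) (\f.(\g.(\h.((f h) (g h)))))) ((\f.(\g.(\h.((f h) g)))) (\f.(\g.(\h.((f h) g))))))
  Redex: ((\f.(\g.(\h.(f (g h))))) u)
  Redex: ((\a.a) v)
  Redex: ((\f.(\g.(\h.((f h) g)))) (\f.(\g.(\h.((f h) g)))))
Total redexes: 3

Answer: 3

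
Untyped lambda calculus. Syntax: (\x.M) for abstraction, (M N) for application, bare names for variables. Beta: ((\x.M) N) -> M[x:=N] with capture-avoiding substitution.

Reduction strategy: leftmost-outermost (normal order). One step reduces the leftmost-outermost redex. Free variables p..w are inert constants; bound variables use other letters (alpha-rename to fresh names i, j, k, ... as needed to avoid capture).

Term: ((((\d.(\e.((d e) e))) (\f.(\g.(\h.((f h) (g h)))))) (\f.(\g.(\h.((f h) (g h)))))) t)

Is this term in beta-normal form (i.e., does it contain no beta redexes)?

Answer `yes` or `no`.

Answer: no

Derivation:
Term: ((((\d.(\e.((d e) e))) (\f.(\g.(\h.((f h) (g h)))))) (\f.(\g.(\h.((f h) (g h)))))) t)
Found 1 beta redex(es).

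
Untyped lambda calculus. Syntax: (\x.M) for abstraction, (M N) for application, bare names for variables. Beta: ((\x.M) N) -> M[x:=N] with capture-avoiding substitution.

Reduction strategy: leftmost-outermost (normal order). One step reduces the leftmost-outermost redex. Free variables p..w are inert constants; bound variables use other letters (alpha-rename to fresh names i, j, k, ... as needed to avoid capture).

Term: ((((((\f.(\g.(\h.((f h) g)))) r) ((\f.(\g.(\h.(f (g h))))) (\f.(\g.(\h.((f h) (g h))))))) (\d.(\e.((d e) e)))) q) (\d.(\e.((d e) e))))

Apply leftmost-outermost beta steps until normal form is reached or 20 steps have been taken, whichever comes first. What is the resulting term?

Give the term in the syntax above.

Answer: ((((r (\d.(\e.((d e) e)))) (\g.(\h.(\i.(\j.(((g h) j) (i j))))))) q) (\d.(\e.((d e) e))))

Derivation:
Step 0: ((((((\f.(\g.(\h.((f h) g)))) r) ((\f.(\g.(\h.(f (g h))))) (\f.(\g.(\h.((f h) (g h))))))) (\d.(\e.((d e) e)))) q) (\d.(\e.((d e) e))))
Step 1: (((((\g.(\h.((r h) g))) ((\f.(\g.(\h.(f (g h))))) (\f.(\g.(\h.((f h) (g h))))))) (\d.(\e.((d e) e)))) q) (\d.(\e.((d e) e))))
Step 2: ((((\h.((r h) ((\f.(\g.(\h.(f (g h))))) (\f.(\g.(\h.((f h) (g h)))))))) (\d.(\e.((d e) e)))) q) (\d.(\e.((d e) e))))
Step 3: ((((r (\d.(\e.((d e) e)))) ((\f.(\g.(\h.(f (g h))))) (\f.(\g.(\h.((f h) (g h))))))) q) (\d.(\e.((d e) e))))
Step 4: ((((r (\d.(\e.((d e) e)))) (\g.(\h.((\f.(\g.(\h.((f h) (g h))))) (g h))))) q) (\d.(\e.((d e) e))))
Step 5: ((((r (\d.(\e.((d e) e)))) (\g.(\h.(\i.(\j.(((g h) j) (i j))))))) q) (\d.(\e.((d e) e))))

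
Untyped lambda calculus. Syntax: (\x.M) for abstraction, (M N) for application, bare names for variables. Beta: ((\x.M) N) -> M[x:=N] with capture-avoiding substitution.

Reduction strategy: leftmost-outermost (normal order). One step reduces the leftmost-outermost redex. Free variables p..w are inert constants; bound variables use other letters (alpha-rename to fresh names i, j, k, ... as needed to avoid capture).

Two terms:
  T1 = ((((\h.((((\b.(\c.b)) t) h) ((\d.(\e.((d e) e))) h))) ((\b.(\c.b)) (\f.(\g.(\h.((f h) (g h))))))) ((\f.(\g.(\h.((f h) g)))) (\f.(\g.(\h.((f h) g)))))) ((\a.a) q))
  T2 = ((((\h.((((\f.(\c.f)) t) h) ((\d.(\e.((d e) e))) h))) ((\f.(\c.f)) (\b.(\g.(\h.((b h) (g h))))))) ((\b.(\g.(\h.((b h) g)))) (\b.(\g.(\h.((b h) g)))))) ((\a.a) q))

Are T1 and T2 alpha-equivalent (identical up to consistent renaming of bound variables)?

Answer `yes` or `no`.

Answer: yes

Derivation:
Term 1: ((((\h.((((\b.(\c.b)) t) h) ((\d.(\e.((d e) e))) h))) ((\b.(\c.b)) (\f.(\g.(\h.((f h) (g h))))))) ((\f.(\g.(\h.((f h) g)))) (\f.(\g.(\h.((f h) g)))))) ((\a.a) q))
Term 2: ((((\h.((((\f.(\c.f)) t) h) ((\d.(\e.((d e) e))) h))) ((\f.(\c.f)) (\b.(\g.(\h.((b h) (g h))))))) ((\b.(\g.(\h.((b h) g)))) (\b.(\g.(\h.((b h) g)))))) ((\a.a) q))
Alpha-equivalence: compare structure up to binder renaming.
Result: True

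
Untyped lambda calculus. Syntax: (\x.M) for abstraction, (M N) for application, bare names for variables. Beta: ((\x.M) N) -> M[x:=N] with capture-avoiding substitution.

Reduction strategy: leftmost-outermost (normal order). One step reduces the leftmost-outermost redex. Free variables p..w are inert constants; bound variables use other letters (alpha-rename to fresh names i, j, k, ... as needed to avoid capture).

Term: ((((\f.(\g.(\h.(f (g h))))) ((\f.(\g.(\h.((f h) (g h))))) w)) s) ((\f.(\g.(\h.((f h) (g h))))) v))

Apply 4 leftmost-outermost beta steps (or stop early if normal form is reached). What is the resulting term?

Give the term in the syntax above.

Answer: ((\g.(\h.((w h) (g h)))) (s ((\f.(\g.(\h.((f h) (g h))))) v)))

Derivation:
Step 0: ((((\f.(\g.(\h.(f (g h))))) ((\f.(\g.(\h.((f h) (g h))))) w)) s) ((\f.(\g.(\h.((f h) (g h))))) v))
Step 1: (((\g.(\h.(((\f.(\g.(\h.((f h) (g h))))) w) (g h)))) s) ((\f.(\g.(\h.((f h) (g h))))) v))
Step 2: ((\h.(((\f.(\g.(\h.((f h) (g h))))) w) (s h))) ((\f.(\g.(\h.((f h) (g h))))) v))
Step 3: (((\f.(\g.(\h.((f h) (g h))))) w) (s ((\f.(\g.(\h.((f h) (g h))))) v)))
Step 4: ((\g.(\h.((w h) (g h)))) (s ((\f.(\g.(\h.((f h) (g h))))) v)))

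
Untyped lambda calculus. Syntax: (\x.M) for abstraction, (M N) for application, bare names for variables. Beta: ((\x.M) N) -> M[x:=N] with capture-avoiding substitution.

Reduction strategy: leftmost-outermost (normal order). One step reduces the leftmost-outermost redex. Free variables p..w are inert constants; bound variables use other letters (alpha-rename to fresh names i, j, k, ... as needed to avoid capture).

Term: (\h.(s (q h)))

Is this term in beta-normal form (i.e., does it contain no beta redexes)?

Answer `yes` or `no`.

Term: (\h.(s (q h)))
No beta redexes found.

Answer: yes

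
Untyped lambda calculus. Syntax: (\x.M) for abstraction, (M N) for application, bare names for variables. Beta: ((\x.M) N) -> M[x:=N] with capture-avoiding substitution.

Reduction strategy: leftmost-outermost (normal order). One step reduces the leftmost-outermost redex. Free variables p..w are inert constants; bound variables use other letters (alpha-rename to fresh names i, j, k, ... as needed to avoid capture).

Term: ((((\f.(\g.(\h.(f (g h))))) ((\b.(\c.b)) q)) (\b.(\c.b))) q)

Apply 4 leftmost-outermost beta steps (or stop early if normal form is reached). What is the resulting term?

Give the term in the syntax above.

Answer: ((\c.q) ((\b.(\c.b)) q))

Derivation:
Step 0: ((((\f.(\g.(\h.(f (g h))))) ((\b.(\c.b)) q)) (\b.(\c.b))) q)
Step 1: (((\g.(\h.(((\b.(\c.b)) q) (g h)))) (\b.(\c.b))) q)
Step 2: ((\h.(((\b.(\c.b)) q) ((\b.(\c.b)) h))) q)
Step 3: (((\b.(\c.b)) q) ((\b.(\c.b)) q))
Step 4: ((\c.q) ((\b.(\c.b)) q))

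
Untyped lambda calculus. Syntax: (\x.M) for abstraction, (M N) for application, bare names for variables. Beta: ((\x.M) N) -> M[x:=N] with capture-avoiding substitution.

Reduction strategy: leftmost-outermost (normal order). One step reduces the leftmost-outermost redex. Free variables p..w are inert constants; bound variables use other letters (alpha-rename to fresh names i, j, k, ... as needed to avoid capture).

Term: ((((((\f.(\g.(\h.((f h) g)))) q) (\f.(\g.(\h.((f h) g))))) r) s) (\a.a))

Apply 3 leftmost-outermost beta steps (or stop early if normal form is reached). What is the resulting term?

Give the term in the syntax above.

Answer: ((((q r) (\f.(\g.(\h.((f h) g))))) s) (\a.a))

Derivation:
Step 0: ((((((\f.(\g.(\h.((f h) g)))) q) (\f.(\g.(\h.((f h) g))))) r) s) (\a.a))
Step 1: (((((\g.(\h.((q h) g))) (\f.(\g.(\h.((f h) g))))) r) s) (\a.a))
Step 2: ((((\h.((q h) (\f.(\g.(\h.((f h) g)))))) r) s) (\a.a))
Step 3: ((((q r) (\f.(\g.(\h.((f h) g))))) s) (\a.a))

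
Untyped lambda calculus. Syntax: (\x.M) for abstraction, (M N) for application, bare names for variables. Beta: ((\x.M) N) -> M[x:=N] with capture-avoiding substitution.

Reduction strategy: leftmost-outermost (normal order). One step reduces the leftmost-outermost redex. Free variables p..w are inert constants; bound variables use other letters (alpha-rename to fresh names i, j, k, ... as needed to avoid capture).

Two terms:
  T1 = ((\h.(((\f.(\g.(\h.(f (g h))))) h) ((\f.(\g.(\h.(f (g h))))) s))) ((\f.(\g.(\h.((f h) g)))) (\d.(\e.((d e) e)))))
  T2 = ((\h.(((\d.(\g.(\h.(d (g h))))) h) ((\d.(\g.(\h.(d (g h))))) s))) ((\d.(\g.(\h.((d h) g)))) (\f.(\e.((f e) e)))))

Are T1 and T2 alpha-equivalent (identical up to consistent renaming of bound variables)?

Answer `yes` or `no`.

Answer: yes

Derivation:
Term 1: ((\h.(((\f.(\g.(\h.(f (g h))))) h) ((\f.(\g.(\h.(f (g h))))) s))) ((\f.(\g.(\h.((f h) g)))) (\d.(\e.((d e) e)))))
Term 2: ((\h.(((\d.(\g.(\h.(d (g h))))) h) ((\d.(\g.(\h.(d (g h))))) s))) ((\d.(\g.(\h.((d h) g)))) (\f.(\e.((f e) e)))))
Alpha-equivalence: compare structure up to binder renaming.
Result: True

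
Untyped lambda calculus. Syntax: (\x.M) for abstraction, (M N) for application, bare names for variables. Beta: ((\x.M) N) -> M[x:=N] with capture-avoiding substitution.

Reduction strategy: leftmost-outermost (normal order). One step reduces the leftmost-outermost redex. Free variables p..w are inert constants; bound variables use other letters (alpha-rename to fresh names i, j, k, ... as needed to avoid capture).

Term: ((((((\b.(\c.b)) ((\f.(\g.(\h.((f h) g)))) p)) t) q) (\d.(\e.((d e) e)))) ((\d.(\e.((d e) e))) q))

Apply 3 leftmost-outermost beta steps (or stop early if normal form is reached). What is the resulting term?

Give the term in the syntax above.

Step 0: ((((((\b.(\c.b)) ((\f.(\g.(\h.((f h) g)))) p)) t) q) (\d.(\e.((d e) e)))) ((\d.(\e.((d e) e))) q))
Step 1: (((((\c.((\f.(\g.(\h.((f h) g)))) p)) t) q) (\d.(\e.((d e) e)))) ((\d.(\e.((d e) e))) q))
Step 2: (((((\f.(\g.(\h.((f h) g)))) p) q) (\d.(\e.((d e) e)))) ((\d.(\e.((d e) e))) q))
Step 3: ((((\g.(\h.((p h) g))) q) (\d.(\e.((d e) e)))) ((\d.(\e.((d e) e))) q))

Answer: ((((\g.(\h.((p h) g))) q) (\d.(\e.((d e) e)))) ((\d.(\e.((d e) e))) q))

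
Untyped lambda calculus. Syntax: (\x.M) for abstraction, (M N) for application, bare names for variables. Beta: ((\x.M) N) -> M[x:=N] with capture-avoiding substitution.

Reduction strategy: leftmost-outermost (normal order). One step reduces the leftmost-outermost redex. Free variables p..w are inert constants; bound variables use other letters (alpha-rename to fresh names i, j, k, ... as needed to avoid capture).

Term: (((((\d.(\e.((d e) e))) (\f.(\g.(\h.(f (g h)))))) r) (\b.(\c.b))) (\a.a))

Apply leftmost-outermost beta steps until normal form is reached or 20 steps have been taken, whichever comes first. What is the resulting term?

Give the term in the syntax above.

Step 0: (((((\d.(\e.((d e) e))) (\f.(\g.(\h.(f (g h)))))) r) (\b.(\c.b))) (\a.a))
Step 1: ((((\e.(((\f.(\g.(\h.(f (g h))))) e) e)) r) (\b.(\c.b))) (\a.a))
Step 2: (((((\f.(\g.(\h.(f (g h))))) r) r) (\b.(\c.b))) (\a.a))
Step 3: ((((\g.(\h.(r (g h)))) r) (\b.(\c.b))) (\a.a))
Step 4: (((\h.(r (r h))) (\b.(\c.b))) (\a.a))
Step 5: ((r (r (\b.(\c.b)))) (\a.a))

Answer: ((r (r (\b.(\c.b)))) (\a.a))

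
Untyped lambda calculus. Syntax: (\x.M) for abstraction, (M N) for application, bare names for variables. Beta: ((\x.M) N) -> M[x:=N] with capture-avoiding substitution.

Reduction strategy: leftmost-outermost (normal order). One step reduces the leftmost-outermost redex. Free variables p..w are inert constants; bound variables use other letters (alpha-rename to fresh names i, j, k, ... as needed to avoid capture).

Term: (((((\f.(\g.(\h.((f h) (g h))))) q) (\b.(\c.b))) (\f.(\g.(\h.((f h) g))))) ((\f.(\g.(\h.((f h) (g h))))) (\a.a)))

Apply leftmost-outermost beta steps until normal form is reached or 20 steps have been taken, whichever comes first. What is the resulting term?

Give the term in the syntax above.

Answer: (((q (\f.(\g.(\h.((f h) g))))) (\c.(\f.(\g.(\h.((f h) g)))))) (\g.(\h.(h (g h)))))

Derivation:
Step 0: (((((\f.(\g.(\h.((f h) (g h))))) q) (\b.(\c.b))) (\f.(\g.(\h.((f h) g))))) ((\f.(\g.(\h.((f h) (g h))))) (\a.a)))
Step 1: ((((\g.(\h.((q h) (g h)))) (\b.(\c.b))) (\f.(\g.(\h.((f h) g))))) ((\f.(\g.(\h.((f h) (g h))))) (\a.a)))
Step 2: (((\h.((q h) ((\b.(\c.b)) h))) (\f.(\g.(\h.((f h) g))))) ((\f.(\g.(\h.((f h) (g h))))) (\a.a)))
Step 3: (((q (\f.(\g.(\h.((f h) g))))) ((\b.(\c.b)) (\f.(\g.(\h.((f h) g)))))) ((\f.(\g.(\h.((f h) (g h))))) (\a.a)))
Step 4: (((q (\f.(\g.(\h.((f h) g))))) (\c.(\f.(\g.(\h.((f h) g)))))) ((\f.(\g.(\h.((f h) (g h))))) (\a.a)))
Step 5: (((q (\f.(\g.(\h.((f h) g))))) (\c.(\f.(\g.(\h.((f h) g)))))) (\g.(\h.(((\a.a) h) (g h)))))
Step 6: (((q (\f.(\g.(\h.((f h) g))))) (\c.(\f.(\g.(\h.((f h) g)))))) (\g.(\h.(h (g h)))))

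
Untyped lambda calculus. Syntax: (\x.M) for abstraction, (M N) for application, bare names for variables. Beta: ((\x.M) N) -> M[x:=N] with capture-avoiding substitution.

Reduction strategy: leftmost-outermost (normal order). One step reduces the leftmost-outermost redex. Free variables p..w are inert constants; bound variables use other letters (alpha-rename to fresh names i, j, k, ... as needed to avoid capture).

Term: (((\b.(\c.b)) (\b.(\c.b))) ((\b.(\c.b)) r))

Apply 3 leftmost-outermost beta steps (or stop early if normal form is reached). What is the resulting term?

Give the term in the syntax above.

Step 0: (((\b.(\c.b)) (\b.(\c.b))) ((\b.(\c.b)) r))
Step 1: ((\c.(\b.(\c.b))) ((\b.(\c.b)) r))
Step 2: (\b.(\c.b))
Step 3: (normal form reached)

Answer: (\b.(\c.b))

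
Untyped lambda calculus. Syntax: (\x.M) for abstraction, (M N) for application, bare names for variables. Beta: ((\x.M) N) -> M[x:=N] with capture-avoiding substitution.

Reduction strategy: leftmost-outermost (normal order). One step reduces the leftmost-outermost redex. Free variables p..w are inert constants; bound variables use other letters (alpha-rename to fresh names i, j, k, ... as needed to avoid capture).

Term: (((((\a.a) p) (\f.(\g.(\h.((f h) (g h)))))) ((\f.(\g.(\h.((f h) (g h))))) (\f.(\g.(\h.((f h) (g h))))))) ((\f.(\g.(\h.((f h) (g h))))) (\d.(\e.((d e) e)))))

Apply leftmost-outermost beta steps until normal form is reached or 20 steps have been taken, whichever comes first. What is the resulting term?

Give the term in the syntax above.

Answer: (((p (\f.(\g.(\h.((f h) (g h)))))) (\g.(\h.(\i.((h i) ((g h) i)))))) (\g.(\h.((h (g h)) (g h)))))

Derivation:
Step 0: (((((\a.a) p) (\f.(\g.(\h.((f h) (g h)))))) ((\f.(\g.(\h.((f h) (g h))))) (\f.(\g.(\h.((f h) (g h))))))) ((\f.(\g.(\h.((f h) (g h))))) (\d.(\e.((d e) e)))))
Step 1: (((p (\f.(\g.(\h.((f h) (g h)))))) ((\f.(\g.(\h.((f h) (g h))))) (\f.(\g.(\h.((f h) (g h))))))) ((\f.(\g.(\h.((f h) (g h))))) (\d.(\e.((d e) e)))))
Step 2: (((p (\f.(\g.(\h.((f h) (g h)))))) (\g.(\h.(((\f.(\g.(\h.((f h) (g h))))) h) (g h))))) ((\f.(\g.(\h.((f h) (g h))))) (\d.(\e.((d e) e)))))
Step 3: (((p (\f.(\g.(\h.((f h) (g h)))))) (\g.(\h.((\g.(\i.((h i) (g i)))) (g h))))) ((\f.(\g.(\h.((f h) (g h))))) (\d.(\e.((d e) e)))))
Step 4: (((p (\f.(\g.(\h.((f h) (g h)))))) (\g.(\h.(\i.((h i) ((g h) i)))))) ((\f.(\g.(\h.((f h) (g h))))) (\d.(\e.((d e) e)))))
Step 5: (((p (\f.(\g.(\h.((f h) (g h)))))) (\g.(\h.(\i.((h i) ((g h) i)))))) (\g.(\h.(((\d.(\e.((d e) e))) h) (g h)))))
Step 6: (((p (\f.(\g.(\h.((f h) (g h)))))) (\g.(\h.(\i.((h i) ((g h) i)))))) (\g.(\h.((\e.((h e) e)) (g h)))))
Step 7: (((p (\f.(\g.(\h.((f h) (g h)))))) (\g.(\h.(\i.((h i) ((g h) i)))))) (\g.(\h.((h (g h)) (g h)))))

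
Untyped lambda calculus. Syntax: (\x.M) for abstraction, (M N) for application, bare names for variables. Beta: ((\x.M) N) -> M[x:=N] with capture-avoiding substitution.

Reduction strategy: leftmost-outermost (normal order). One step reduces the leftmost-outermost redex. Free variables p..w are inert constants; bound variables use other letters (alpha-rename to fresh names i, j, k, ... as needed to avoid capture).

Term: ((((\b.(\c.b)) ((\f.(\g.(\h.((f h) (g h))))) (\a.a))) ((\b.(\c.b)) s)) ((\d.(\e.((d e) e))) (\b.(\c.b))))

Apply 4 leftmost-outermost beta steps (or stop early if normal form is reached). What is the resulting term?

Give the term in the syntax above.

Answer: (\h.(((\a.a) h) (((\d.(\e.((d e) e))) (\b.(\c.b))) h)))

Derivation:
Step 0: ((((\b.(\c.b)) ((\f.(\g.(\h.((f h) (g h))))) (\a.a))) ((\b.(\c.b)) s)) ((\d.(\e.((d e) e))) (\b.(\c.b))))
Step 1: (((\c.((\f.(\g.(\h.((f h) (g h))))) (\a.a))) ((\b.(\c.b)) s)) ((\d.(\e.((d e) e))) (\b.(\c.b))))
Step 2: (((\f.(\g.(\h.((f h) (g h))))) (\a.a)) ((\d.(\e.((d e) e))) (\b.(\c.b))))
Step 3: ((\g.(\h.(((\a.a) h) (g h)))) ((\d.(\e.((d e) e))) (\b.(\c.b))))
Step 4: (\h.(((\a.a) h) (((\d.(\e.((d e) e))) (\b.(\c.b))) h)))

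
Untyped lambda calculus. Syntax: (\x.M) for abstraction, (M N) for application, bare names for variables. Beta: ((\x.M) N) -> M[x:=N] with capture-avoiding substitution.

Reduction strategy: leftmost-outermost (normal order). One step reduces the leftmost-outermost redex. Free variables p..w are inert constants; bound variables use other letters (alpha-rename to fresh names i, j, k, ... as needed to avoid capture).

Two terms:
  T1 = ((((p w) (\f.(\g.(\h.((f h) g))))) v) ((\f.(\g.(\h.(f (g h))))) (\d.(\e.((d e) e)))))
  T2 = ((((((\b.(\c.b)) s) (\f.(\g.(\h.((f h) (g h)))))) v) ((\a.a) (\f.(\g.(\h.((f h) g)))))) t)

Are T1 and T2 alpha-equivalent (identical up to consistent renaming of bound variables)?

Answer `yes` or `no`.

Answer: no

Derivation:
Term 1: ((((p w) (\f.(\g.(\h.((f h) g))))) v) ((\f.(\g.(\h.(f (g h))))) (\d.(\e.((d e) e)))))
Term 2: ((((((\b.(\c.b)) s) (\f.(\g.(\h.((f h) (g h)))))) v) ((\a.a) (\f.(\g.(\h.((f h) g)))))) t)
Alpha-equivalence: compare structure up to binder renaming.
Result: False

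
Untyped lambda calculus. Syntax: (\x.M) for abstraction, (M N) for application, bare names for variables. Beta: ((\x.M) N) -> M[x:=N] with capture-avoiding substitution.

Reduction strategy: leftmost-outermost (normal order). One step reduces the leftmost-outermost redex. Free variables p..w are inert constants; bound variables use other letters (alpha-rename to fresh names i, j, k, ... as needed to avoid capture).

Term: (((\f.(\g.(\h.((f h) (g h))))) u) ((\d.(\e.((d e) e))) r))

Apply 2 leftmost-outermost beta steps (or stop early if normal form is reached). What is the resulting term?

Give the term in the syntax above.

Answer: (\h.((u h) (((\d.(\e.((d e) e))) r) h)))

Derivation:
Step 0: (((\f.(\g.(\h.((f h) (g h))))) u) ((\d.(\e.((d e) e))) r))
Step 1: ((\g.(\h.((u h) (g h)))) ((\d.(\e.((d e) e))) r))
Step 2: (\h.((u h) (((\d.(\e.((d e) e))) r) h)))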